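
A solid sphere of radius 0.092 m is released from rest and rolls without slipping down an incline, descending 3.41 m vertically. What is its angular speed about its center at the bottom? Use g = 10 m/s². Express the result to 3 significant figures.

With I = (2/5)MR², the ratio k = I/(MR²) is 0.4.
Pure rolling means v = ωR; then KE = ½Mv² + ½I(v/R)² = ½(1+k)Mv² = (7/10)Mv².
Energy conservation Mgh = ½(1+k)Mv² gives v = √(2gh/(1+k)) = √(2 × 10 × 3.41 / 1.4) = 6.98 m/s.
The angular speed follows from ω = v/R = 6.98/0.092 ≈ 75.9 rad/s.

ω ≈ 75.9 rad/s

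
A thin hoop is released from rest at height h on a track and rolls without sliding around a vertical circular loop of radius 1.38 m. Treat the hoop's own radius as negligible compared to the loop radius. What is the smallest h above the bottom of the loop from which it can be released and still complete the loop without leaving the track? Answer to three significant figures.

h_min ≈ 4.14 m

With I = MR², the ratio k = I/(MR²) is 1.
At the top of the loop, the minimum-contact condition is Mg = Mv_top²/r, so v_top² = gr.
With ω = v/R, the kinetic energy at speed v is ½(1+k)Mv² = Mv².
Energy conservation from release (height h) to the top (height 2r): Mgh = Mg(2r) + M·gr.
Thus h_min = 2r + (1+k)r/2 = r(2 + 2/2) = 1.38 × 3 ≈ 4.14 m.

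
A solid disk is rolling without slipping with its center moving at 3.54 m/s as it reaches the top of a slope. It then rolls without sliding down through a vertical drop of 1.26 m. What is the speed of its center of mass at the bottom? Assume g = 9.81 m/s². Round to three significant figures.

v ≈ 5.39 m/s

For this body I = (1/2)MR², i.e. k = I/(MR²) = 0.5.
The rolling condition ω = v/R makes the rotational term ½I(v/R)² = ½kMv², so KE_total = ½(1+k)Mv² = (3/4)Mv².
Conserving energy between top and bottom: (3/4)Mv² = (3/4)Mv₀² + Mgh, hence v² = v₀² + 2gh/(1+k).
v = √(3.54² + 2×9.81×1.26/1.5) = √29.01 ≈ 5.39 m/s.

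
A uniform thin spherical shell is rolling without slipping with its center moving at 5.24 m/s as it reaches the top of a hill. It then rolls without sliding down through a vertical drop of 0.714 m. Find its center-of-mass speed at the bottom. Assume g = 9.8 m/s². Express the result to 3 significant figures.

Here I = (2/3)MR², so the shape factor k = I/(MR²) = 2/3.
Pure rolling means v = ωR; then KE = ½Mv² + ½I(v/R)² = ½(1+k)Mv² = (5/6)Mv².
Energy conservation: (5/6)Mv₀² + Mgh = (5/6)Mv², so v² = v₀² + 2gh/(1+k).
v = √(5.24² + 2×9.8×0.714/1.667) = √35.85 ≈ 5.99 m/s.

v ≈ 5.99 m/s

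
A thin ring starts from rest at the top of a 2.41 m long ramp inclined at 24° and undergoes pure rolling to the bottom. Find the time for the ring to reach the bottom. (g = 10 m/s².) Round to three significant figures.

The moment of inertia is MR², giving k ≡ I/(MR²) = 1.
Newton's second law down the slope: Mg sinθ − f = Ma. The torque equation fR = Iα (with α = a/R) gives f = kMa.
Hence a = g sinθ/(1+k) = 10×sin24°/2 = 2.034 m/s².
With constant a from rest, t = √(2L/a) = √(2·2.41/2.034) ≈ 1.54 s.

t ≈ 1.54 s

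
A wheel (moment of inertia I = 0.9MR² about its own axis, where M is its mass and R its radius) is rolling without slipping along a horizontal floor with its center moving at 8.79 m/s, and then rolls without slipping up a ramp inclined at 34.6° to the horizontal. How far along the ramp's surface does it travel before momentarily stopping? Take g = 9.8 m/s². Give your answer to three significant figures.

With I = 0.9MR², the ratio k = I/(MR²) is 0.9.
Since it rolls without slipping, ω = v/R and KE = ½Mv² + ½Iω² = ½(1+k)Mv² = (19/20)Mv².
Setting this equal to Mgh gives the vertical rise h = (1+k)v₀²/(2g) = 1.9×8.79²/(2×9.8) = 7.49 m.
The distance along the slope is d = h/sinθ = 7.49/sin34.6° ≈ 13.2 m.

d ≈ 13.2 m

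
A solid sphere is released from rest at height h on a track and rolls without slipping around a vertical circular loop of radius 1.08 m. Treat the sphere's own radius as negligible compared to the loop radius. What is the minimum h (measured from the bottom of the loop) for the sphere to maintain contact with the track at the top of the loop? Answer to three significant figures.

The moment of inertia is (2/5)MR², giving k ≡ I/(MR²) = 0.4.
At the top, contact is just lost when gravity alone supplies the centripetal force: Mg = Mv_top²/r, i.e. v_top² = gr.
With ω = v/R, the kinetic energy at speed v is ½(1+k)Mv² = (7/10)Mv².
Energy conservation from release (height h) to the top (height 2r): Mgh = Mg(2r) + (7/10)M·gr.
Thus h_min = 2r + (1+k)r/2 = r(2 + 1.4/2) = 1.08 × 2.7 ≈ 2.92 m.

h_min ≈ 2.92 m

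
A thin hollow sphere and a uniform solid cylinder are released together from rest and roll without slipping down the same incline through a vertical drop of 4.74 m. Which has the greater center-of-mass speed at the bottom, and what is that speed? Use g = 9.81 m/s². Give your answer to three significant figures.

the uniform solid cylinder, at v ≈ 7.87 m/s

For rolling without slipping, Mgh = ½(1+k)Mv² where k = I/(MR²), so v = √(2gh/(1+k)).
Thin hollow sphere: k = 2/3, giving v = √(2×9.81×4.74/1.667) = 7.47 m/s.
Uniform solid cylinder: k = 0.5, giving v = √(2×9.81×4.74/1.5) = 7.874 m/s.
The smaller k wins: the uniform solid cylinder, at ≈ 7.87 m/s.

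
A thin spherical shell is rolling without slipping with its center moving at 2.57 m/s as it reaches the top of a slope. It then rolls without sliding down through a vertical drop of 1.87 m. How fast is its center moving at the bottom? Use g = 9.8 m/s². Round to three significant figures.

With I = (2/3)MR², the ratio k = I/(MR²) is 2/3.
Pure rolling means v = ωR; then KE = ½Mv² + ½I(v/R)² = ½(1+k)Mv² = (5/6)Mv².
Conserving energy between top and bottom: (5/6)Mv² = (5/6)Mv₀² + Mgh, hence v² = v₀² + 2gh/(1+k).
v = √(2.57² + 2×9.8×1.87/1.667) = √28.6 ≈ 5.35 m/s.

v ≈ 5.35 m/s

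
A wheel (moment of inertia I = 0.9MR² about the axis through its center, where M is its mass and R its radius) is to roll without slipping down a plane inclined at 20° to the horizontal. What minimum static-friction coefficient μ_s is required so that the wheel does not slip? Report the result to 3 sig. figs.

The moment of inertia is 0.9MR², giving k ≡ I/(MR²) = 0.9.
Along the incline Mg sinθ − f = Ma, and torque about the center fR = Iα = kMR²(a/R) gives f = kMa.
These give a = g sinθ/(1+k) and the required friction f = kMg sinθ/(1+k).
The normal force is N = Mg cosθ, so μ_min = f/N = k tanθ/(1+k).
μ_min = 0.9 × tan20° / 1.9 ≈ 0.172.

μ_min ≈ 0.172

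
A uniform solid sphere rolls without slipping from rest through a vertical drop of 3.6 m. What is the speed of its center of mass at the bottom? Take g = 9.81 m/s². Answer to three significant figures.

Here I = (2/5)MR², so the shape factor k = I/(MR²) = 0.4.
Pure rolling means v = ωR; then KE = ½Mv² + ½I(v/R)² = ½(1+k)Mv² = (7/10)Mv².
Setting Mgh = (7/10)Mv² gives v = √(2gh/(1+k)) = √(2·9.81·3.6/1.4) ≈ 7.10 m/s.

v ≈ 7.10 m/s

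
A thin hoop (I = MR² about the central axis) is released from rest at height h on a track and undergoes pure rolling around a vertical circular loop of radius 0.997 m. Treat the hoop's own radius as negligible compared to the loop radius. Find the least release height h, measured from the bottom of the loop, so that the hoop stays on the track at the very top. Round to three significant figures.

h_min ≈ 2.99 m

Here I = MR², so the shape factor k = I/(MR²) = 1.
At the top, contact is just lost when gravity alone supplies the centripetal force: Mg = Mv_top²/r, i.e. v_top² = gr.
With ω = v/R, the kinetic energy at speed v is ½(1+k)Mv² = Mv².
Energy conservation from release (height h) to the top (height 2r): Mgh = Mg(2r) + M·gr.
Thus h_min = 2r + (1+k)r/2 = r(2 + 2/2) = 0.997 × 3 ≈ 2.99 m.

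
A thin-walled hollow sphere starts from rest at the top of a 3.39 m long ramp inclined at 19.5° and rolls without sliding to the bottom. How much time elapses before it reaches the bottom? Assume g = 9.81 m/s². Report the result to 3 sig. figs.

The moment of inertia is (2/3)MR², giving k ≡ I/(MR²) = 2/3.
Along the incline Mg sinθ − f = Ma, and torque about the center fR = Iα = kMR²(a/R) gives f = kMa.
Hence a = g sinθ/(1+k) = 9.81×sin19.5°/1.667 = 1.965 m/s².
Starting from rest, L = ½at², so t = √(2L/a) = √(2×3.39/1.965) ≈ 1.86 s.

t ≈ 1.86 s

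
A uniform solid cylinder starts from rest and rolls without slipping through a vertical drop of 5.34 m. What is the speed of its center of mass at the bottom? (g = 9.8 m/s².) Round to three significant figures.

v ≈ 8.35 m/s

Here I = (1/2)MR², so the shape factor k = I/(MR²) = 0.5.
The rolling condition ω = v/R makes the rotational term ½I(v/R)² = ½kMv², so KE_total = ½(1+k)Mv² = (3/4)Mv².
Setting Mgh = (3/4)Mv² gives v = √(2gh/(1+k)) = √(2·9.8·5.34/1.5) ≈ 8.35 m/s.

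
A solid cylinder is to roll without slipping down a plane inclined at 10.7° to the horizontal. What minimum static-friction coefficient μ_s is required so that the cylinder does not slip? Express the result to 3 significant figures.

With I = (1/2)MR², the ratio k = I/(MR²) is 0.5.
Along the incline Mg sinθ − f = Ma, and torque about the center fR = Iα = kMR²(a/R) gives f = kMa.
These give a = g sinθ/(1+k) and the required friction f = kMg sinθ/(1+k).
The normal force is N = Mg cosθ, so μ_min = f/N = k tanθ/(1+k).
μ_min = 0.5 × tan10.7° / 1.5 ≈ 0.0630.

μ_min ≈ 0.0630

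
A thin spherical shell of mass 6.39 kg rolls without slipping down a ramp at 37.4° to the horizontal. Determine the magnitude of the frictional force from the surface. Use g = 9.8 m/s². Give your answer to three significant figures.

f ≈ 15.2 N

Here I = (2/3)MR², so the shape factor k = I/(MR²) = 2/3.
Along the incline Mg sinθ − f = Ma, and torque about the center fR = Iα = kMR²(a/R) gives f = kMa.
Combining, a = g sinθ/(1+k) and f = kMa = kMg sinθ/(1+k).
f = (2/3) × 6.39 × 9.8 × sin37.4° / 1.667 ≈ 15.2 N.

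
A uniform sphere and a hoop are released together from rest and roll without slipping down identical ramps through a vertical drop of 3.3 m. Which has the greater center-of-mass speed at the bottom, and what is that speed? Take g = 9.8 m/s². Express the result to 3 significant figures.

For rolling without slipping, Mgh = ½(1+k)Mv² where k = I/(MR²), so v = √(2gh/(1+k)).
Uniform sphere: k = 0.4, giving v = √(2×9.8×3.3/1.4) = 6.797 m/s.
Hoop: k = 1, giving v = √(2×9.8×3.3/2) = 5.687 m/s.
The smaller k wins: the uniform sphere, at ≈ 6.80 m/s.

the uniform sphere, at v ≈ 6.80 m/s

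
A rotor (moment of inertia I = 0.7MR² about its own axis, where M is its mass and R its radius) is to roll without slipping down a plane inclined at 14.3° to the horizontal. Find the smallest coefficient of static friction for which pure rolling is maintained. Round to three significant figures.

Here I = 0.7MR², so the shape factor k = I/(MR²) = 0.7.
Newton's second law down the slope: Mg sinθ − f = Ma. The torque equation fR = Iα (with α = a/R) gives f = kMa.
These give a = g sinθ/(1+k) and the required friction f = kMg sinθ/(1+k).
With N = Mg cosθ, the no-slip condition f ≤ μN gives μ_min = f/N = k tanθ/(1+k).
μ_min = 0.7 × tan14.3° / 1.7 ≈ 0.105.

μ_min ≈ 0.105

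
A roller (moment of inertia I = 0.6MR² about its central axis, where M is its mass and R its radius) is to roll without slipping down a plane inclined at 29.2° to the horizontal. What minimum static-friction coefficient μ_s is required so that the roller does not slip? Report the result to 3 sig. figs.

For this body I = 0.6MR², i.e. k = I/(MR²) = 0.6.
Along the incline Mg sinθ − f = Ma, and torque about the center fR = Iα = kMR²(a/R) gives f = kMa.
These give a = g sinθ/(1+k) and the required friction f = kMg sinθ/(1+k).
The normal force is N = Mg cosθ, so μ_min = f/N = k tanθ/(1+k).
μ_min = 0.6 × tan29.2° / 1.6 ≈ 0.210.

μ_min ≈ 0.210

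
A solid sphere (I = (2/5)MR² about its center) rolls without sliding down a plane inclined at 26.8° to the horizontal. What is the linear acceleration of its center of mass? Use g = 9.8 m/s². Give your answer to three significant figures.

a ≈ 3.16 m/s²

For this body I = (2/5)MR², i.e. k = I/(MR²) = 0.4.
Newton's second law down the slope: Mg sinθ − f = Ma. The torque equation fR = Iα (with α = a/R) gives f = kMa.
Eliminating f: Mg sinθ = (1+k)Ma, so a = g sinθ/(1+k) = 9.8 × sin26.8° / 1.4 ≈ 3.16 m/s².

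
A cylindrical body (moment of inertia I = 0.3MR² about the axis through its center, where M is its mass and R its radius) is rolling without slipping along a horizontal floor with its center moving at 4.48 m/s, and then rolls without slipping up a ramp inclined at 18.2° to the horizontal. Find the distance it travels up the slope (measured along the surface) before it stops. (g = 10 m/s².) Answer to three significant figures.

d ≈ 4.18 m

Here I = 0.3MR², so the shape factor k = I/(MR²) = 0.3.
Pure rolling means v = ωR; then KE = ½Mv² + ½I(v/R)² = ½(1+k)Mv² = (13/20)Mv².
Setting this equal to Mgh gives the vertical rise h = (1+k)v₀²/(2g) = 1.3×4.48²/(2×10) = 1.305 m.
Along the incline, d = h/sinθ = 1.305/sin18.2° ≈ 4.18 m.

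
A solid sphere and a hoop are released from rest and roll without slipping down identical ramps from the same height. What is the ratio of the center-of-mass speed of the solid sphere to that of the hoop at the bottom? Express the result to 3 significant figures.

v_ratio ≈ 1.20

Each satisfies Mgh = ½(1+k)Mv² with k = I/(MR²), so v ∝ 1/√(1+k).
For the solid sphere k = 0.4; for the hoop k = 1.
v₁/v₂ = √((1+k₂)/(1+k₁)) = √(2/1.4) ≈ 1.20.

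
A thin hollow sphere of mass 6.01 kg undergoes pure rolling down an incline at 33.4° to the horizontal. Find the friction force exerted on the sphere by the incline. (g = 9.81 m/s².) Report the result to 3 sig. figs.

f ≈ 13.0 N

The moment of inertia is (2/3)MR², giving k ≡ I/(MR²) = 2/3.
Newton's second law down the slope: Mg sinθ − f = Ma. The torque equation fR = Iα (with α = a/R) gives f = kMa.
Combining, a = g sinθ/(1+k) and f = kMa = kMg sinθ/(1+k).
f = (2/3) × 6.01 × 9.81 × sin33.4° / 1.667 ≈ 13.0 N.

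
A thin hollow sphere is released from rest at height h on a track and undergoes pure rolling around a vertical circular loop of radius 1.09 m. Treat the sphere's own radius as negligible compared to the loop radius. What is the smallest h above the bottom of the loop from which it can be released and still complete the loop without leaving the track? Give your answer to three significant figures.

For this body I = (2/3)MR², i.e. k = I/(MR²) = 2/3.
At the top of the loop, the minimum-contact condition is Mg = Mv_top²/r, so v_top² = gr.
With ω = v/R, the kinetic energy at speed v is ½(1+k)Mv² = (5/6)Mv².
Energy conservation from release (height h) to the top (height 2r): Mgh = Mg(2r) + (5/6)M·gr.
Thus h_min = 2r + (1+k)r/2 = r(2 + 1.667/2) = 1.09 × 2.833 ≈ 3.09 m.

h_min ≈ 3.09 m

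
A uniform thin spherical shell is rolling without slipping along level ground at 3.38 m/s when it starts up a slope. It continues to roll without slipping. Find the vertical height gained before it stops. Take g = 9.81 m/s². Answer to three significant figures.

With I = (2/3)MR², the ratio k = I/(MR²) is 2/3.
Rolling without slipping gives ω = v/R, so the total kinetic energy is ½Mv² + ½Iω² = ½(1+k)Mv² = (5/6)Mv².
At the top the kinetic energy is zero, so (5/6)Mv₀² = Mgh.
Thus h = (1+k)v₀²/(2g) = 1.667 × 3.38² / (2 × 9.81) ≈ 0.970 m.

h ≈ 0.970 m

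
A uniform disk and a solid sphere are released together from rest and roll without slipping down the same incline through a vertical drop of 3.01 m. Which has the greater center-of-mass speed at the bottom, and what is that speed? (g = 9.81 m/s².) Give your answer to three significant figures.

the solid sphere, at v ≈ 6.49 m/s

For rolling without slipping, Mgh = ½(1+k)Mv² where k = I/(MR²), so v = √(2gh/(1+k)).
Uniform disk: k = 0.5, giving v = √(2×9.81×3.01/1.5) = 6.275 m/s.
Solid sphere: k = 0.4, giving v = √(2×9.81×3.01/1.4) = 6.495 m/s.
The smaller k wins: the solid sphere, at ≈ 6.49 m/s.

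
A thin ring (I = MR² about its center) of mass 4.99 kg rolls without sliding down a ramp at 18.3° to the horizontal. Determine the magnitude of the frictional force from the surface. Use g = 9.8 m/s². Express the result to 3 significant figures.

For this body I = MR², i.e. k = I/(MR²) = 1.
Along the incline Mg sinθ − f = Ma, and torque about the center fR = Iα = kMR²(a/R) gives f = kMa.
Combining, a = g sinθ/(1+k) and f = kMa = kMg sinθ/(1+k).
f = 1 × 4.99 × 9.8 × sin18.3° / 2 ≈ 7.68 N.

f ≈ 7.68 N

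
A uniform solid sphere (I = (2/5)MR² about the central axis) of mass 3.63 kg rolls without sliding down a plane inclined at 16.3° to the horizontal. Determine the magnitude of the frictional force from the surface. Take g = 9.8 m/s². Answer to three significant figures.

f ≈ 2.85 N

For this body I = (2/5)MR², i.e. k = I/(MR²) = 0.4.
Newton's second law down the slope: Mg sinθ − f = Ma. The torque equation fR = Iα (with α = a/R) gives f = kMa.
Combining, a = g sinθ/(1+k) and f = kMa = kMg sinθ/(1+k).
f = 0.4 × 3.63 × 9.8 × sin16.3° / 1.4 ≈ 2.85 N.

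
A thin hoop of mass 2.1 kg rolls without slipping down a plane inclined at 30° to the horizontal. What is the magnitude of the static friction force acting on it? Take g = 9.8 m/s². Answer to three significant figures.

With I = MR², the ratio k = I/(MR²) is 1.
Along the incline Mg sinθ − f = Ma, and torque about the center fR = Iα = kMR²(a/R) gives f = kMa.
Combining, a = g sinθ/(1+k) and f = kMa = kMg sinθ/(1+k).
f = 1 × 2.1 × 9.8 × sin30° / 2 ≈ 5.15 N.

f ≈ 5.15 N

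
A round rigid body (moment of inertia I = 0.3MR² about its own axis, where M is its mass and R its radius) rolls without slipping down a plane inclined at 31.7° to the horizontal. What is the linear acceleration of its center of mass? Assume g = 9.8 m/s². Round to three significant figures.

Here I = 0.3MR², so the shape factor k = I/(MR²) = 0.3.
Along the incline Mg sinθ − f = Ma, and torque about the center fR = Iα = kMR²(a/R) gives f = kMa.
Eliminating f: Mg sinθ = (1+k)Ma, so a = g sinθ/(1+k) = 9.8 × sin31.7° / 1.3 ≈ 3.96 m/s².

a ≈ 3.96 m/s²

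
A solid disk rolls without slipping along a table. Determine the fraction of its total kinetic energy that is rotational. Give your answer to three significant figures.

With I = (1/2)MR², the ratio k = I/(MR²) is 0.5.
With ω = v/R, KE_trans = ½Mv² and KE_rot = ½Iω² = ½kMv², so KE_total = ½(1+k)Mv².
The rotational fraction is therefore k/(1+k) = 0.5/1.5 ≈ 0.333.

fraction ≈ 0.333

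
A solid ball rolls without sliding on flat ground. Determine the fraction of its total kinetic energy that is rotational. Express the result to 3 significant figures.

fraction ≈ 0.286

With I = (2/5)MR², the ratio k = I/(MR²) is 0.4.
With ω = v/R, KE_trans = ½Mv² and KE_rot = ½Iω² = ½kMv², so KE_total = ½(1+k)Mv².
The rotational fraction is therefore k/(1+k) = 0.4/1.4 ≈ 0.286.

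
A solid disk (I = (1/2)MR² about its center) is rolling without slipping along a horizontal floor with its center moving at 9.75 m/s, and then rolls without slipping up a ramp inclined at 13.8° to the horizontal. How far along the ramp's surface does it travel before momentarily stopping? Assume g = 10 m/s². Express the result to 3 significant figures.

Here I = (1/2)MR², so the shape factor k = I/(MR²) = 0.5.
Pure rolling means v = ωR; then KE = ½Mv² + ½I(v/R)² = ½(1+k)Mv² = (3/4)Mv².
Setting this equal to Mgh gives the vertical rise h = (1+k)v₀²/(2g) = 1.5×9.75²/(2×10) = 7.13 m.
The distance along the slope is d = h/sinθ = 7.13/sin13.8° ≈ 29.9 m.

d ≈ 29.9 m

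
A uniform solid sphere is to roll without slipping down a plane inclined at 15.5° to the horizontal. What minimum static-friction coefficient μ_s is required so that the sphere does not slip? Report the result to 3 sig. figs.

Here I = (2/5)MR², so the shape factor k = I/(MR²) = 0.4.
Newton's second law down the slope: Mg sinθ − f = Ma. The torque equation fR = Iα (with α = a/R) gives f = kMa.
These give a = g sinθ/(1+k) and the required friction f = kMg sinθ/(1+k).
The normal force is N = Mg cosθ, so μ_min = f/N = k tanθ/(1+k).
μ_min = 0.4 × tan15.5° / 1.4 ≈ 0.0792.

μ_min ≈ 0.0792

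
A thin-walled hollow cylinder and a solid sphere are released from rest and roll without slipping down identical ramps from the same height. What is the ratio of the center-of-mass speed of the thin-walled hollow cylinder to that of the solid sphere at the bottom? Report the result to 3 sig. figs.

v_ratio ≈ 0.837

Each satisfies Mgh = ½(1+k)Mv² with k = I/(MR²), so v ∝ 1/√(1+k).
For the thin-walled hollow cylinder k = 1; for the solid sphere k = 0.4.
v₁/v₂ = √((1+k₂)/(1+k₁)) = √(1.4/2) ≈ 0.837.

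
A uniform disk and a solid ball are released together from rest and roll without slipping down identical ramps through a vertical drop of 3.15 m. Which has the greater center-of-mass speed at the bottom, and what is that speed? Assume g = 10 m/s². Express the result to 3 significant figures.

the solid ball, at v ≈ 6.71 m/s

For rolling without slipping, Mgh = ½(1+k)Mv² where k = I/(MR²), so v = √(2gh/(1+k)).
Uniform disk: k = 0.5, giving v = √(2×10×3.15/1.5) = 6.481 m/s.
Solid ball: k = 0.4, giving v = √(2×10×3.15/1.4) = 6.708 m/s.
The smaller k wins: the solid ball, at ≈ 6.71 m/s.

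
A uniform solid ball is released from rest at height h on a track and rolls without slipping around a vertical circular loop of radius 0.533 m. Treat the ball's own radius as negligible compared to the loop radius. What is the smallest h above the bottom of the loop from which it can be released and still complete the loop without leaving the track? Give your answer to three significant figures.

With I = (2/5)MR², the ratio k = I/(MR²) is 0.4.
At the top, contact is just lost when gravity alone supplies the centripetal force: Mg = Mv_top²/r, i.e. v_top² = gr.
With ω = v/R, the kinetic energy at speed v is ½(1+k)Mv² = (7/10)Mv².
Energy conservation from release (height h) to the top (height 2r): Mgh = Mg(2r) + (7/10)M·gr.
Thus h_min = 2r + (1+k)r/2 = r(2 + 1.4/2) = 0.533 × 2.7 ≈ 1.44 m.

h_min ≈ 1.44 m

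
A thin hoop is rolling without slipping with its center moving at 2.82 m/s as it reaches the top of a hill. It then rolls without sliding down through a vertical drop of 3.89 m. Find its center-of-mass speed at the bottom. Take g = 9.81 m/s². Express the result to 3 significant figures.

v ≈ 6.79 m/s

The moment of inertia is MR², giving k ≡ I/(MR²) = 1.
The rolling condition ω = v/R makes the rotational term ½I(v/R)² = ½kMv², so KE_total = ½(1+k)Mv² = Mv².
Conserving energy between top and bottom: Mv² = Mv₀² + Mgh, hence v² = v₀² + 2gh/(1+k).
v = √(2.82² + 2×9.81×3.89/2) = √46.11 ≈ 6.79 m/s.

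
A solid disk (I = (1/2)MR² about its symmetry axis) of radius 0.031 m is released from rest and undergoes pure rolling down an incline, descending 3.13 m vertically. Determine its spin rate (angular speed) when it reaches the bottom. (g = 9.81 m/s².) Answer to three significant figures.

Here I = (1/2)MR², so the shape factor k = I/(MR²) = 0.5.
Rolling without slipping gives ω = v/R, so the total kinetic energy is ½Mv² + ½Iω² = ½(1+k)Mv² = (3/4)Mv².
Energy conservation Mgh = ½(1+k)Mv² gives v = √(2gh/(1+k)) = √(2 × 9.81 × 3.13 / 1.5) = 6.398 m/s.
The angular speed follows from ω = v/R = 6.398/0.031 ≈ 206 rad/s.

ω ≈ 206 rad/s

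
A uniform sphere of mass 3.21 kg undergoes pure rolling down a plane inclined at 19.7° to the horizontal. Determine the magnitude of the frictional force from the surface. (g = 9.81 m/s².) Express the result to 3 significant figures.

Here I = (2/5)MR², so the shape factor k = I/(MR²) = 0.4.
Along the incline Mg sinθ − f = Ma, and torque about the center fR = Iα = kMR²(a/R) gives f = kMa.
Combining, a = g sinθ/(1+k) and f = kMa = kMg sinθ/(1+k).
f = 0.4 × 3.21 × 9.81 × sin19.7° / 1.4 ≈ 3.03 N.

f ≈ 3.03 N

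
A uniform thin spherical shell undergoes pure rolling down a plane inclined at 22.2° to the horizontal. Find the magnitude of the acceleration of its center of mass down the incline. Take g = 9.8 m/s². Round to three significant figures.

a ≈ 2.22 m/s²

Here I = (2/3)MR², so the shape factor k = I/(MR²) = 2/3.
Translational: Mg sinθ − f = Ma. Rotational about the CM: fR = Iα = kMRa, so f = kMa.
Eliminating f: Mg sinθ = (1+k)Ma, so a = g sinθ/(1+k) = 9.8 × sin22.2° / 1.667 ≈ 2.22 m/s².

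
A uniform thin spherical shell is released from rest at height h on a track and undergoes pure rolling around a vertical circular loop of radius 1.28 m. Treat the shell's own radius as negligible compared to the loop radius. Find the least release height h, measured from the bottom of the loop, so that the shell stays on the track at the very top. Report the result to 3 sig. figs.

The moment of inertia is (2/3)MR², giving k ≡ I/(MR²) = 2/3.
At the top of the loop, the minimum-contact condition is Mg = Mv_top²/r, so v_top² = gr.
With ω = v/R, the kinetic energy at speed v is ½(1+k)Mv² = (5/6)Mv².
Energy conservation from release (height h) to the top (height 2r): Mgh = Mg(2r) + (5/6)M·gr.
Thus h_min = 2r + (1+k)r/2 = r(2 + 1.667/2) = 1.28 × 2.833 ≈ 3.63 m.

h_min ≈ 3.63 m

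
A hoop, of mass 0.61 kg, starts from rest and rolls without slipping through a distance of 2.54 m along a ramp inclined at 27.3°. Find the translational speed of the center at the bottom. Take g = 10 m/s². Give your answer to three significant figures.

v ≈ 3.41 m/s

With I = MR², the ratio k = I/(MR²) is 1.
Since it rolls without slipping, ω = v/R and KE = ½Mv² + ½Iω² = ½(1+k)Mv² = Mv².
The vertical drop is h = L sinθ = 2.54 × sin27.3° = 1.165 m.
Energy conservation: Mgh = Mv², so v = √(2gh/(1+k)) = √(2 × 10 × 1.165 / 2) ≈ 3.41 m/s.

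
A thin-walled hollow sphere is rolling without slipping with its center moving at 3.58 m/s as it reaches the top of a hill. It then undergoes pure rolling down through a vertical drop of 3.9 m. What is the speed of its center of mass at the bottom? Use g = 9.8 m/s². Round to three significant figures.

The moment of inertia is (2/3)MR², giving k ≡ I/(MR²) = 2/3.
Rolling without slipping gives ω = v/R, so the total kinetic energy is ½Mv² + ½Iω² = ½(1+k)Mv² = (5/6)Mv².
Conserving energy between top and bottom: (5/6)Mv² = (5/6)Mv₀² + Mgh, hence v² = v₀² + 2gh/(1+k).
v = √(3.58² + 2×9.8×3.9/1.667) = √58.68 ≈ 7.66 m/s.

v ≈ 7.66 m/s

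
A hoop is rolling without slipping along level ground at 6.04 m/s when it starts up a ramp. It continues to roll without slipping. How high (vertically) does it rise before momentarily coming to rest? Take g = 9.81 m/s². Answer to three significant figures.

Here I = MR², so the shape factor k = I/(MR²) = 1.
Rolling without slipping gives ω = v/R, so the total kinetic energy is ½Mv² + ½Iω² = ½(1+k)Mv² = Mv².
All of this converts to potential energy at the highest point: Mv₀² = Mgh.
Thus h = (1+k)v₀²/(2g) = 2 × 6.04² / (2 × 9.81) ≈ 3.72 m.

h ≈ 3.72 m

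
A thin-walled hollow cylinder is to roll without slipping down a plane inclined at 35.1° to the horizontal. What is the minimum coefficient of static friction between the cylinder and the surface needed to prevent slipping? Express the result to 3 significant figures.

The moment of inertia is MR², giving k ≡ I/(MR²) = 1.
Along the incline Mg sinθ − f = Ma, and torque about the center fR = Iα = kMR²(a/R) gives f = kMa.
These give a = g sinθ/(1+k) and the required friction f = kMg sinθ/(1+k).
With N = Mg cosθ, the no-slip condition f ≤ μN gives μ_min = f/N = k tanθ/(1+k).
μ_min = 1 × tan35.1° / 2 ≈ 0.351.

μ_min ≈ 0.351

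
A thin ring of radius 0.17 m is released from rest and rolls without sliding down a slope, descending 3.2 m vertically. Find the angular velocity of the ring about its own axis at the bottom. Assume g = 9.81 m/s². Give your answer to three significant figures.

ω ≈ 33.0 rad/s

Here I = MR², so the shape factor k = I/(MR²) = 1.
Rolling without slipping gives ω = v/R, so the total kinetic energy is ½Mv² + ½Iω² = ½(1+k)Mv² = Mv².
Energy conservation Mgh = ½(1+k)Mv² gives v = √(2gh/(1+k)) = √(2 × 9.81 × 3.2 / 2) = 5.603 m/s.
The angular speed follows from ω = v/R = 5.603/0.17 ≈ 33.0 rad/s.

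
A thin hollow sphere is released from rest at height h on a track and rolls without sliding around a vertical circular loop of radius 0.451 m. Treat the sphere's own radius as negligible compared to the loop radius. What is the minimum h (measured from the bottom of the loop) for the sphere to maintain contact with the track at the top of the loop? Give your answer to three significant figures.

For this body I = (2/3)MR², i.e. k = I/(MR²) = 2/3.
At the top, contact is just lost when gravity alone supplies the centripetal force: Mg = Mv_top²/r, i.e. v_top² = gr.
With ω = v/R, the kinetic energy at speed v is ½(1+k)Mv² = (5/6)Mv².
Energy conservation from release (height h) to the top (height 2r): Mgh = Mg(2r) + (5/6)M·gr.
Thus h_min = 2r + (1+k)r/2 = r(2 + 1.667/2) = 0.451 × 2.833 ≈ 1.28 m.

h_min ≈ 1.28 m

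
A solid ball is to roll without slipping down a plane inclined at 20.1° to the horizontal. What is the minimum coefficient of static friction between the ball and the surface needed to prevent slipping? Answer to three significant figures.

μ_min ≈ 0.105

The moment of inertia is (2/5)MR², giving k ≡ I/(MR²) = 0.4.
Newton's second law down the slope: Mg sinθ − f = Ma. The torque equation fR = Iα (with α = a/R) gives f = kMa.
These give a = g sinθ/(1+k) and the required friction f = kMg sinθ/(1+k).
With N = Mg cosθ, the no-slip condition f ≤ μN gives μ_min = f/N = k tanθ/(1+k).
μ_min = 0.4 × tan20.1° / 1.4 ≈ 0.105.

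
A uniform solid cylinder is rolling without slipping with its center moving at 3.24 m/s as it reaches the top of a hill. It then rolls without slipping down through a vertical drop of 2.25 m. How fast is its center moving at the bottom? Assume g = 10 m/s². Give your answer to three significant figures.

The moment of inertia is (1/2)MR², giving k ≡ I/(MR²) = 0.5.
Rolling without slipping gives ω = v/R, so the total kinetic energy is ½Mv² + ½Iω² = ½(1+k)Mv² = (3/4)Mv².
Energy conservation: (3/4)Mv₀² + Mgh = (3/4)Mv², so v² = v₀² + 2gh/(1+k).
v = √(3.24² + 2×10×2.25/1.5) = √40.5 ≈ 6.36 m/s.

v ≈ 6.36 m/s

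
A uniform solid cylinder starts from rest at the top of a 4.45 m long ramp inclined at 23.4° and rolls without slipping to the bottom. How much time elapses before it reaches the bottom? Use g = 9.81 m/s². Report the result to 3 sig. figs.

Here I = (1/2)MR², so the shape factor k = I/(MR²) = 0.5.
Translational: Mg sinθ − f = Ma. Rotational about the CM: fR = Iα = kMRa, so f = kMa.
Hence a = g sinθ/(1+k) = 9.81×sin23.4°/1.5 = 2.597 m/s².
Starting from rest, L = ½at², so t = √(2L/a) = √(2×4.45/2.597) ≈ 1.85 s.

t ≈ 1.85 s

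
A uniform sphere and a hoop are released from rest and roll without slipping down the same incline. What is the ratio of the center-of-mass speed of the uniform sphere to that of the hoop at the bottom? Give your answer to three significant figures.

v_ratio ≈ 1.20

Each satisfies Mgh = ½(1+k)Mv² with k = I/(MR²), so v ∝ 1/√(1+k).
For the uniform sphere k = 0.4; for the hoop k = 1.
v₁/v₂ = √((1+k₂)/(1+k₁)) = √(2/1.4) ≈ 1.20.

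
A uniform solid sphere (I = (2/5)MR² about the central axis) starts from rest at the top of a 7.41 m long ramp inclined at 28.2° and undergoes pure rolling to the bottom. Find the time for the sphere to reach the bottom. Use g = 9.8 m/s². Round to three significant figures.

With I = (2/5)MR², the ratio k = I/(MR²) is 0.4.
Along the incline Mg sinθ − f = Ma, and torque about the center fR = Iα = kMR²(a/R) gives f = kMa.
Hence a = g sinθ/(1+k) = 9.8×sin28.2°/1.4 = 3.308 m/s².
Starting from rest, L = ½at², so t = √(2L/a) = √(2×7.41/3.308) ≈ 2.12 s.

t ≈ 2.12 s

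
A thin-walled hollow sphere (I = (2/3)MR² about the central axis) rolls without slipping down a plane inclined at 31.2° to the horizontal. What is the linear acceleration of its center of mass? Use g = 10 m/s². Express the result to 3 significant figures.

With I = (2/3)MR², the ratio k = I/(MR²) is 2/3.
Newton's second law down the slope: Mg sinθ − f = Ma. The torque equation fR = Iα (with α = a/R) gives f = kMa.
Eliminating f: Mg sinθ = (1+k)Ma, so a = g sinθ/(1+k) = 10 × sin31.2° / 1.667 ≈ 3.11 m/s².

a ≈ 3.11 m/s²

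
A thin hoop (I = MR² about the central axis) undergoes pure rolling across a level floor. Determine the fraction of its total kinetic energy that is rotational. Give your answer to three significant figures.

For this body I = MR², i.e. k = I/(MR²) = 1.
With ω = v/R, KE_trans = ½Mv² and KE_rot = ½Iω² = ½kMv², so KE_total = ½(1+k)Mv².
The rotational fraction is therefore k/(1+k) = 1/2 ≈ 0.500.

fraction ≈ 0.500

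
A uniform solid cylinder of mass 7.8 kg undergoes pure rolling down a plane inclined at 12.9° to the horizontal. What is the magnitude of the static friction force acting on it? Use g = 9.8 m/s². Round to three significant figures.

f ≈ 5.69 N

For this body I = (1/2)MR², i.e. k = I/(MR²) = 0.5.
Newton's second law down the slope: Mg sinθ − f = Ma. The torque equation fR = Iα (with α = a/R) gives f = kMa.
Combining, a = g sinθ/(1+k) and f = kMa = kMg sinθ/(1+k).
f = 0.5 × 7.8 × 9.8 × sin12.9° / 1.5 ≈ 5.69 N.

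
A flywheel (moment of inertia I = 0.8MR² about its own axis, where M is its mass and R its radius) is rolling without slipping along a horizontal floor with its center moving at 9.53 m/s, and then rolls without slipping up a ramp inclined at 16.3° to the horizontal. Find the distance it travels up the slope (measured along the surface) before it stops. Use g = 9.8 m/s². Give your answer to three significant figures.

d ≈ 29.7 m

Here I = 0.8MR², so the shape factor k = I/(MR²) = 0.8.
Rolling without slipping gives ω = v/R, so the total kinetic energy is ½Mv² + ½Iω² = ½(1+k)Mv² = (9/10)Mv².
Setting this equal to Mgh gives the vertical rise h = (1+k)v₀²/(2g) = 1.8×9.53²/(2×9.8) = 8.341 m.
The distance along the slope is d = h/sinθ = 8.341/sin16.3° ≈ 29.7 m.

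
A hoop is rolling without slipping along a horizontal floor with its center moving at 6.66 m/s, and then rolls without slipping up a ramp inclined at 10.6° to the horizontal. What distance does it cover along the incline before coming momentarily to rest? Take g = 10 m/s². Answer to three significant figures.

d ≈ 24.1 m

With I = MR², the ratio k = I/(MR²) is 1.
Pure rolling means v = ωR; then KE = ½Mv² + ½I(v/R)² = ½(1+k)Mv² = Mv².
Setting this equal to Mgh gives the vertical rise h = (1+k)v₀²/(2g) = 2×6.66²/(2×10) = 4.436 m.
Along the incline, d = h/sinθ = 4.436/sin10.6° ≈ 24.1 m.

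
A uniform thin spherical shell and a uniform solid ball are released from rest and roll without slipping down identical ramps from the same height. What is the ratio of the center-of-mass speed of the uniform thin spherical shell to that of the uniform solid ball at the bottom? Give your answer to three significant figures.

v_ratio ≈ 0.917

Each satisfies Mgh = ½(1+k)Mv² with k = I/(MR²), so v ∝ 1/√(1+k).
For the uniform thin spherical shell k = 2/3; for the uniform solid ball k = 0.4.
v₁/v₂ = √((1+k₂)/(1+k₁)) = √(1.4/1.667) ≈ 0.917.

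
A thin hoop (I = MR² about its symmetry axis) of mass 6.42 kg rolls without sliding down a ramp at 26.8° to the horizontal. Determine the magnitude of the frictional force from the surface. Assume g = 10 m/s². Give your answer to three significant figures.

f ≈ 14.5 N

For this body I = MR², i.e. k = I/(MR²) = 1.
Translational: Mg sinθ − f = Ma. Rotational about the CM: fR = Iα = kMRa, so f = kMa.
Combining, a = g sinθ/(1+k) and f = kMa = kMg sinθ/(1+k).
f = 1 × 6.42 × 10 × sin26.8° / 2 ≈ 14.5 N.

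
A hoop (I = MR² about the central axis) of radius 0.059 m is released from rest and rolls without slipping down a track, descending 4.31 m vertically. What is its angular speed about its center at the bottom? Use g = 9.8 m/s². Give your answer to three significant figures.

Here I = MR², so the shape factor k = I/(MR²) = 1.
The rolling condition ω = v/R makes the rotational term ½I(v/R)² = ½kMv², so KE_total = ½(1+k)Mv² = Mv².
Energy conservation Mgh = ½(1+k)Mv² gives v = √(2gh/(1+k)) = √(2 × 9.8 × 4.31 / 2) = 6.499 m/s.
The angular speed follows from ω = v/R = 6.499/0.059 ≈ 110 rad/s.

ω ≈ 110 rad/s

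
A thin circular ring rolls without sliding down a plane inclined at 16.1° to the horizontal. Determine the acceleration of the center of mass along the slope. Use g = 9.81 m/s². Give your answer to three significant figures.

a ≈ 1.36 m/s²

With I = MR², the ratio k = I/(MR²) is 1.
Translational: Mg sinθ − f = Ma. Rotational about the CM: fR = Iα = kMRa, so f = kMa.
Eliminating f: Mg sinθ = (1+k)Ma, so a = g sinθ/(1+k) = 9.81 × sin16.1° / 2 ≈ 1.36 m/s².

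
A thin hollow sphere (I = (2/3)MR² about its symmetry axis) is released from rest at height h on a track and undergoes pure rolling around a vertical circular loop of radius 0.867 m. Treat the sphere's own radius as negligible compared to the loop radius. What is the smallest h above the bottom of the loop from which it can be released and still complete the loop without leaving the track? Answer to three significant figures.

The moment of inertia is (2/3)MR², giving k ≡ I/(MR²) = 2/3.
At the top of the loop, the minimum-contact condition is Mg = Mv_top²/r, so v_top² = gr.
With ω = v/R, the kinetic energy at speed v is ½(1+k)Mv² = (5/6)Mv².
Energy conservation from release (height h) to the top (height 2r): Mgh = Mg(2r) + (5/6)M·gr.
Thus h_min = 2r + (1+k)r/2 = r(2 + 1.667/2) = 0.867 × 2.833 ≈ 2.46 m.

h_min ≈ 2.46 m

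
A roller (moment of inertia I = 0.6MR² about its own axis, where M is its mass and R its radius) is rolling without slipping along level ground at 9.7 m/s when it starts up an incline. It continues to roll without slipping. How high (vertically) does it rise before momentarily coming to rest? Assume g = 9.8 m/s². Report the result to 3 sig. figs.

h ≈ 7.68 m

The moment of inertia is 0.6MR², giving k ≡ I/(MR²) = 0.6.
Rolling without slipping gives ω = v/R, so the total kinetic energy is ½Mv² + ½Iω² = ½(1+k)Mv² = (4/5)Mv².
All of this converts to potential energy at the highest point: (4/5)Mv₀² = Mgh.
Thus h = (1+k)v₀²/(2g) = 1.6 × 9.7² / (2 × 9.8) ≈ 7.68 m.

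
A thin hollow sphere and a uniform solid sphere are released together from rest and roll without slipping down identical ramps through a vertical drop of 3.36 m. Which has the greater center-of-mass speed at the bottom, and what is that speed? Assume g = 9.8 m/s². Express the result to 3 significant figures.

the uniform solid sphere, at v ≈ 6.86 m/s

For rolling without slipping, Mgh = ½(1+k)Mv² where k = I/(MR²), so v = √(2gh/(1+k)).
Thin hollow sphere: k = 2/3, giving v = √(2×9.8×3.36/1.667) = 6.286 m/s.
Uniform solid sphere: k = 0.4, giving v = √(2×9.8×3.36/1.4) = 6.859 m/s.
The smaller k wins: the uniform solid sphere, at ≈ 6.86 m/s.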